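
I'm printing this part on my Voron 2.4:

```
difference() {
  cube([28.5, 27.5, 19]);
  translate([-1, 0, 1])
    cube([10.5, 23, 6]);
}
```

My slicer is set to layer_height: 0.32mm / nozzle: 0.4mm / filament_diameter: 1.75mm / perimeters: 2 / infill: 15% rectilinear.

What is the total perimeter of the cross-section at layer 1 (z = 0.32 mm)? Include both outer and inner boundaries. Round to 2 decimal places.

112.00 mm

At z = 0.32 mm: the 28.5×27.5 cube contributes its full rectangle (perimeter 112.00 mm); the cube at (-1, 0) is not intersected at this z (z outside [1, 7]); Subtracting the remaining from the first: none of the subtracted shapes is present at this height, so the 28.5×27.5 cube is unchanged — boundary = 112.00 mm. Overall, the cross-section is a single solid region. Total boundary length (outer) = 112.00 mm.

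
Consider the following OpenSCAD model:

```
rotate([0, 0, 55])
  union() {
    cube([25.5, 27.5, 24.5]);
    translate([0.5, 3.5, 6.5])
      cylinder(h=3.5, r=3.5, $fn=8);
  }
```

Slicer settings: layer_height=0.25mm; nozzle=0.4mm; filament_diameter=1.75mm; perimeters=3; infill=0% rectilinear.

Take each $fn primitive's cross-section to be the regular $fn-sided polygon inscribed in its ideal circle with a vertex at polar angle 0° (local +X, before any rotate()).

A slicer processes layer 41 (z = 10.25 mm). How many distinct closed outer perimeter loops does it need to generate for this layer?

At z = 10.25 mm: the cube (footprint 25.5×27.5) is included at this height; the cylinder at (0.5, 3.5) is not intersected at this z (z outside [6.5, 10]); Taking the union: only the 25.5×27.5 cube is present, so the union is just that shape — 1 connected region; (rotated 55° about Z; rotation is an isometry so areas/perimeters/island counts are preserved). The result has 1 disconnected region.

1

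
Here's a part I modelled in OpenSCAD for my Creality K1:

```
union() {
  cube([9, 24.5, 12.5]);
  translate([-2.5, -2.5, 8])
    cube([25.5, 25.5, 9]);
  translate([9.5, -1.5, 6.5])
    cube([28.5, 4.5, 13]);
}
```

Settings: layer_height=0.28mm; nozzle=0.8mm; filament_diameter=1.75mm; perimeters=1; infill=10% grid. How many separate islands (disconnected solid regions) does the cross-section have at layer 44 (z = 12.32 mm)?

1

At z = 12.32 mm: the cube is present — its section is the full 9×24.5 rectangle; the 25.5×25.5 cube at (-2.5, -2.5) contributes its full rectangle; the 28.5×4.5 cube at (9.5, -1.5) contributes its full rectangle; Combining (union): the regions partially overlap (shared area 267.75 mm²), so overlapping operands fuse into one piece — 1 connected region. Overall, the cross-section is a single solid region. Island count = 1.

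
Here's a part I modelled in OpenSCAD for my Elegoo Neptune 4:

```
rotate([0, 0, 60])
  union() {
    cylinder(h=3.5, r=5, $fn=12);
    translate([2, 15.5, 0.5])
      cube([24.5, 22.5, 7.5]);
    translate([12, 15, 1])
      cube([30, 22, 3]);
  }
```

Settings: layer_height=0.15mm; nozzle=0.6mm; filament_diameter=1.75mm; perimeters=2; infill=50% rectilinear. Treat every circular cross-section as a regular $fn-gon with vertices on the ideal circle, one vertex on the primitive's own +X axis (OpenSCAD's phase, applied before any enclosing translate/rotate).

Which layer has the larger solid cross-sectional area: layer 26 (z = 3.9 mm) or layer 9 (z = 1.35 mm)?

Layer 26 (z = 3.9): the cylinder does not reach this height (z outside [0, 3.5]); the cube at (2, 15.5) is present — its section is the full 24.5×22.5 rectangle (area 551.25 mm²); the 30×22 cube at (12, 15) contributes its full rectangle (area 660.00 mm²); Taking the union: the regions partially overlap — summed areas 1211.25 mm² minus the doubly-counted overlap 311.75 mm² gives 899.50 mm² — area = 899.50 mm²; (whole slice rotated 60° about Z — lengths, areas and connectivity unchanged). So its area = 899.50 mm². Layer 9 (z = 1.35): the cylinder: section is a regular 12-gon, circumradius r=5 (area = (12/2)·5.000²·sin(360°/12) = 75.00 mm²); the cube at (2, 15.5) is present — its section is the full 24.5×22.5 rectangle (area 551.25 mm²); the 30×22 cube at (12, 15) contributes its full rectangle (area 660.00 mm²); Merging all regions: the regions partially overlap — summed areas 1286.25 mm² minus the doubly-counted overlap 311.75 mm² gives 974.50 mm² — area = 974.50 mm²; (whole slice rotated 60° about Z — lengths, areas and connectivity unchanged). So its area = 974.50 mm². Layer 9 is larger (974.50 vs 899.50 mm²).

layer 9 (z = 1.35 mm)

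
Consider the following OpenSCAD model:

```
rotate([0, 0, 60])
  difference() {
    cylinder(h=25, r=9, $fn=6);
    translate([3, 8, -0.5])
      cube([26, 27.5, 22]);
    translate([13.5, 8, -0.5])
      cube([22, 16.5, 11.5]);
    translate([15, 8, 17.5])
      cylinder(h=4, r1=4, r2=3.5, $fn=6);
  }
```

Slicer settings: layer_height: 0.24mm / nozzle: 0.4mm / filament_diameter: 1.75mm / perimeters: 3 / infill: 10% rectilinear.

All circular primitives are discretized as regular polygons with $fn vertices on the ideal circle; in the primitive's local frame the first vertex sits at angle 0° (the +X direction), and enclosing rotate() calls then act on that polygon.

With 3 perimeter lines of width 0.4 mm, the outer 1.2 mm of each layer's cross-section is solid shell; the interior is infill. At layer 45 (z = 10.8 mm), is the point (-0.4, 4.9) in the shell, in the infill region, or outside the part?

infill

At z = 10.8 mm: the r=9 cylinder contributes a regular 6-gon of circumradius 9; the cube at (3, 8) is present — its section is the full 26×27.5 rectangle; the cube at (13.5, 8) (footprint 22×16.5) is included at this height; the cone at (15, 8) is not intersected at this z (z outside [17.5, 21.5]); Taking the first minus the rest: starting from the r=9 cylinder, the 26×27.5 cube at (3, 8) misses the remaining region (no effect); the 22×16.5 cube at (13.5, 8) misses the remaining region (no effect) — 1 connected region; (rotated 60° about Z; rotation is an isometry so areas/perimeters/island counts are preserved). Overall, the cross-section is a single solid region. Undo the 60° rotation: the query point maps to (4.044, 2.796) in the un-rotated model frame. The nearest boundary edge runs (4.50, 7.79)→(9.00, 0.00); distance from the point to it = 2.89 mm. The point is inside the cross-section and 2.89 mm from the nearest boundary — more than the 1.2 mm shell width (3 × 0.4), so it's in the infill interior.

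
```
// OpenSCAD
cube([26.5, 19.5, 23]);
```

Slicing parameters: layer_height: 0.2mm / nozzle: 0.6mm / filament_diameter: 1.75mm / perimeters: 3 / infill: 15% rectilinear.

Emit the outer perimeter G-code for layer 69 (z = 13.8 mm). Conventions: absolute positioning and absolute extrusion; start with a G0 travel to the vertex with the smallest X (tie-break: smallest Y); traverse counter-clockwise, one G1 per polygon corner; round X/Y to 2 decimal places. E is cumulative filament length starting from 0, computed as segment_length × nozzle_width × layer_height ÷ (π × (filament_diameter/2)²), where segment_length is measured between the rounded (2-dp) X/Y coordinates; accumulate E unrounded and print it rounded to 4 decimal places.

At z = 13.8 mm: the cube (footprint 26.5×19.5) is included at this height. The outline is a single polygon with 4 vertices. Extrusion per mm of travel: 0.6 × 0.2 / (π × 0.875²) = 0.049890. Accumulating E over each segment gives final E = 4.5899.

G0 X0.00 Y0.00 Z13.80
G1 X26.50 Y0.00 E1.3221
G1 X26.50 Y19.50 E2.2949
G1 X0.00 Y19.50 E3.6170
G1 X0.00 Y0.00 E4.5899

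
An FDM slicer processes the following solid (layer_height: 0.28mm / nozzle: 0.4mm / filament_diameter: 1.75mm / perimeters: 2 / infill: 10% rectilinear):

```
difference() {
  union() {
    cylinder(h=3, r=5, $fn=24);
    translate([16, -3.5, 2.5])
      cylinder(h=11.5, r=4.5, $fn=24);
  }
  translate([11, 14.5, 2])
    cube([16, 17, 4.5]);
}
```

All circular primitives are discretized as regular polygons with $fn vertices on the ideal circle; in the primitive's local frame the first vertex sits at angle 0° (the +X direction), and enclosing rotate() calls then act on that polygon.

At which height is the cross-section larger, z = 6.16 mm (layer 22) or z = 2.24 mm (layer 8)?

Layer 22 (z = 6.16): the cylinder is not intersected at this z (z outside [0, 3]); the cylinder at (16, -3.5): section is a regular 24-gon, circumradius r=4.5 (area = (24/2)·4.500²·sin(360°/24) = 62.89 mm²); Taking the union: only the r=4.5 cylinder at (16, -3.5) is present, so the union is just that shape — area = 62.89 mm²; the 16×17 cube at (11, 14.5) contributes its full rectangle (area 272.00 mm²); After the difference (first − rest): starting from that combined region (62.89 mm²), the 16×17 cube at (11, 14.5) misses the remaining region (no effect) — area = 62.89 mm². So its area = 62.89 mm². Layer 8 (z = 2.24): the cylinder: section is a regular 24-gon, circumradius r=5 (area = (24/2)·5.000²·sin(360°/24) = 77.65 mm²); the cylinder at (16, -3.5) is absent (z outside [2.5, 14]); Taking the union: only the r=5 cylinder is present, so the union is just that shape — area = 77.65 mm²; the cube at (11, 14.5) (footprint 16×17) is included at this height (area 272.00 mm²); Taking the first minus the rest: starting from that combined region (77.65 mm²), the 16×17 cube at (11, 14.5) misses the remaining region (no effect) — area = 77.65 mm². So its area = 77.65 mm². Layer 8 is larger (77.65 vs 62.89 mm²).

layer 8 (z = 2.24 mm)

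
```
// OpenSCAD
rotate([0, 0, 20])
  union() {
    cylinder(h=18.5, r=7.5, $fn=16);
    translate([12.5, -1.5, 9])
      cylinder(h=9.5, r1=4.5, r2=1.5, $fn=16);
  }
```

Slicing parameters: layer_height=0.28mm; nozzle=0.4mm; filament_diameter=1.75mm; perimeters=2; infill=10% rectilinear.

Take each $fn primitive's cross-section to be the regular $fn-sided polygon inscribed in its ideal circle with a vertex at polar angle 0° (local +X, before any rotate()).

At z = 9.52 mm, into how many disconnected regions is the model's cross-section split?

2

At z = 9.52 mm: the r=7.5 cylinder gives a regular 16-gon of circumradius 7.5 (constant along its height); the cone at (12.5, -1.5) (r1=4.5→r2=1.5) has section circumradius 4.336 here — a regular 16-gon; Taking the union: the 2 present regions are separate (no shared area or edge), so areas and boundary lengths simply add and each stays a separate island — 2 connected regions; (rotated 20° about Z; rotation is an isometry so areas/perimeters/island counts are preserved). The result has 2 disconnected regions.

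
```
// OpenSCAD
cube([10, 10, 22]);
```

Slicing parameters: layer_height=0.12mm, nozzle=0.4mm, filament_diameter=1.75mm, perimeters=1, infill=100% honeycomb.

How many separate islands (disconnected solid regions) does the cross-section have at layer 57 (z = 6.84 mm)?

1

At z = 6.84 mm: the cube is present — its section is the full 10×10 rectangle. Overall, the cross-section is a single solid region. Island count = 1.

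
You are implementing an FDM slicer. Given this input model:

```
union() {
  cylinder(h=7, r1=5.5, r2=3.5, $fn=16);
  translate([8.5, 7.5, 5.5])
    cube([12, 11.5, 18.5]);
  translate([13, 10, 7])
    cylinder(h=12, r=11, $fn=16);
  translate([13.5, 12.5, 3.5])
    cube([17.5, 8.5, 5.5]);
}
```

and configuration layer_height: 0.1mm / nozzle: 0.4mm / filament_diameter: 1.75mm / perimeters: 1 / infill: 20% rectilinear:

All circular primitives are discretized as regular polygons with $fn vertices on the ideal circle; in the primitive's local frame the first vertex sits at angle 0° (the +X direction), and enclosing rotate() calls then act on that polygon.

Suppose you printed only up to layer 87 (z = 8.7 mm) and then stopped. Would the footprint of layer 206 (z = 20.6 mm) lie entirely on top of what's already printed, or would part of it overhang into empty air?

entirely on top

Compare the two slices. At z = 8.7: the cone does not reach this height (z outside [0, 7]); the 12×11.5 cube at (8.5, 7.5) contributes its full rectangle (area 138.00 mm²); the r=11 cylinder at (13, 10) contributes a regular 16-gon of circumradius 11 (area = (16/2)·11.000²·sin(360°/16) = 370.44 mm²); the cube at (13.5, 12.5) is present — its section is the full 17.5×8.5 rectangle (area 148.75 mm²); Merging all regions: the regions partially overlap — summed areas 657.19 mm² minus the doubly-counted overlap 199.51 mm² gives 457.68 mm² — area = 457.68 mm². At z = 20.6: the cone is not intersected at this z (z outside [0, 7]); the cube at (8.5, 7.5) is present — its section is the full 12×11.5 rectangle (area 138.00 mm²); the cylinder at (13, 10) does not reach this height (z outside [7, 19]); the cube at (13.5, 12.5) is not intersected at this z (z outside [3.5, 9]); Merging all regions: only the 12×11.5 cube at (8.5, 7.5) is present, so the union is just that shape — area = 138.00 mm². Checking containment: the cross-section at z = 20.6 is a subset of the cross-section at z = 8.7.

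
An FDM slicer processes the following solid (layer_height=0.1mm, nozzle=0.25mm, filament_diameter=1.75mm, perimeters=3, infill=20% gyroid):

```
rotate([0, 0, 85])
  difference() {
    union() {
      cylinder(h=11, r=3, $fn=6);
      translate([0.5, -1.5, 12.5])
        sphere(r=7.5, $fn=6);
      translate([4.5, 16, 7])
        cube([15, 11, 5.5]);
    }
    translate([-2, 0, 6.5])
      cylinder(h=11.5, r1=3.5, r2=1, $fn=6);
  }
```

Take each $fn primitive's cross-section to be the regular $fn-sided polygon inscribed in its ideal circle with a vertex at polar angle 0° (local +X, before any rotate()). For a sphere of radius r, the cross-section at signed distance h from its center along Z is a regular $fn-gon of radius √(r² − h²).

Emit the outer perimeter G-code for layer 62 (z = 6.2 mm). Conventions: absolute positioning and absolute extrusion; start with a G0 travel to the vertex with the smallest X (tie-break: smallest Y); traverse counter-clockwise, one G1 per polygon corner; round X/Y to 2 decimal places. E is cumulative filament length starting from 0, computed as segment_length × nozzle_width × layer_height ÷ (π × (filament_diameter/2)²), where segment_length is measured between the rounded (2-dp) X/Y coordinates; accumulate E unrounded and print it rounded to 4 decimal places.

At z = 6.2 mm: the r=3 cylinder contributes a regular 6-gon of circumradius 3; the r=7.5 sphere at (0.5, -1.5) contributes a regular 6-gon of circumradius √(7.5²−6.3²) = 4.069; the cube at (4.5, 16) is absent (z outside [7, 12.5]); Combining (union): the regions partially overlap (shared area 20.83 mm²), so overlapping operands fuse into one piece — 1 connected region; the cone at (-2, 0) does not reach this height (z outside [6.5, 18]); After the difference (first − rest): none of the subtracted shapes is present at this height, so the result so far is unchanged — 1 connected region; (rotated 85° about Z; rotation is an isometry so areas/perimeters/island counts are preserved). The outline is a single polygon with 10 vertices. Extrusion per mm of travel: 0.25 × 0.1 / (π × 0.875²) = 0.010394. Accumulating E over each segment gives final E = 0.2639.

G0 X-2.72 Y-1.27 Z6.20
G1 X-0.26 Y-2.99 E0.0312
G1 X0.01 Y-2.86 E0.0343
G1 X1.18 Y-3.69 E0.0492
G1 X4.87 Y-1.97 E0.0915
G1 X5.23 Y2.09 E0.1339
G1 X1.89 Y4.42 E0.1762
G1 X-1.80 Y2.70 E0.2185
G1 X-1.86 Y2.00 E0.2258
G1 X-2.46 Y1.72 E0.2327
G1 X-2.72 Y-1.27 E0.2639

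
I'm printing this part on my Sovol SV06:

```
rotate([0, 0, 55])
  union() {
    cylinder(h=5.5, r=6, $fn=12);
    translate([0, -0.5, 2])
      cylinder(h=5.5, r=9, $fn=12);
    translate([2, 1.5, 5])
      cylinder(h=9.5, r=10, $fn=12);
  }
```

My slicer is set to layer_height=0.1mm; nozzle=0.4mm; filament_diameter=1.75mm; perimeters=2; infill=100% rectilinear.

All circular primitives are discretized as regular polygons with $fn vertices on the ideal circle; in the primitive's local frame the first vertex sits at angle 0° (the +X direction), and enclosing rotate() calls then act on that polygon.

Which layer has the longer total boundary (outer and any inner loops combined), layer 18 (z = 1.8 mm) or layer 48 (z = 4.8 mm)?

Layer 18 (z = 1.8): the cylinder: section is a regular 12-gon, circumradius r=6 (perimeter = 2·12·6.000·sin(180°/12) = 37.27 mm); the cylinder at (0, -0.5) is not intersected at this z (z outside [2, 7.5]); the cylinder at (2, 1.5) is absent (z outside [5, 14.5]); Combining (union): only the r=6 cylinder is present, so the union is just that shape — boundary = 37.27 mm; (whole slice rotated 55° about Z — lengths, areas and connectivity unchanged). So its perimeter = 37.27 mm. Layer 48 (z = 4.8): the r=6 cylinder contributes a regular 12-gon of circumradius 6 (perimeter = 2·12·6.000·sin(180°/12) = 37.27 mm); the cylinder at (0, -0.5): section is a regular 12-gon, circumradius r=9 (perimeter = 2·12·9.000·sin(180°/12) = 55.90 mm); the cylinder at (2, 1.5) does not reach this height (z outside [5, 14.5]); Merging all regions: the r=6 cylinder lies entirely inside the r=9 cylinder at (0, -0.5), so the union is just the r=9 cylinder at (0, -0.5) — boundary = 55.90 mm; (whole slice rotated 55° about Z — lengths, areas and connectivity unchanged). So its perimeter = 55.90 mm. Layer 48 is larger (55.90 vs 37.27 mm).

layer 48 (z = 4.8 mm)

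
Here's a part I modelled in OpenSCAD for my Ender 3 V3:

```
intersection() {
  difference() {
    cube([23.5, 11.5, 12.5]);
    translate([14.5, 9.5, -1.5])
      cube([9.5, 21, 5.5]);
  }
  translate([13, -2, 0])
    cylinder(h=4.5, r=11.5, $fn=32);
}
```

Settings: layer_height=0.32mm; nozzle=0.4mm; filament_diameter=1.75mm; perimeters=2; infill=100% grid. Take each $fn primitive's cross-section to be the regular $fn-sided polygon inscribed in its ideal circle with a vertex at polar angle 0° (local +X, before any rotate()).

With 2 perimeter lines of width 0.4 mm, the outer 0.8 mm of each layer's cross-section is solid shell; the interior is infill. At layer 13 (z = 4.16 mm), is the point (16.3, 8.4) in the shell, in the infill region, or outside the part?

At z = 4.16 mm: the cube is present — its section is the full 23.5×11.5 rectangle; the cube at (14.5, 9.5) is absent (z outside [-1.5, 4]); After the difference (first − rest): none of the subtracted shapes is present at this height, so the 23.5×11.5 cube is unchanged — 1 connected region; the r=11.5 cylinder at (13, -2) contributes a regular 32-gon of circumradius 11.5; Keeping only the common overlap: the r=11.5 cylinder at (13, -2) partially overlaps that combined region; clipping to the common part keeps 159.62 mm² — 1 connected region. Overall, the cross-section is a single solid region. The nearest boundary edge runs (15.24, 9.28)→(17.40, 8.62); distance from the point to it = 0.53 mm. The point is inside the cross-section, 0.53 mm from the nearest boundary — within the 0.8 mm shell band (2 × 0.4).

shell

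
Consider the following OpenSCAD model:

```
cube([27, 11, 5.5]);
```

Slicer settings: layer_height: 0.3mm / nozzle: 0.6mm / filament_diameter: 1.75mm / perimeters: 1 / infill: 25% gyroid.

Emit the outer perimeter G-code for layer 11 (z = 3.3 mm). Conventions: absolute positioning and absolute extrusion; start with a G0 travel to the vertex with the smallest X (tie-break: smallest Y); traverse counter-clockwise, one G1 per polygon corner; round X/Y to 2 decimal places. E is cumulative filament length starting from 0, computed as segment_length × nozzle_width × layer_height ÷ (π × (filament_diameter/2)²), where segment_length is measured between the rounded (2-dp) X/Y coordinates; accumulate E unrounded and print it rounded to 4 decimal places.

At z = 3.3 mm: the cube (footprint 27×11) is included at this height. The outline is a single polygon with 4 vertices. Extrusion per mm of travel: 0.6 × 0.3 / (π × 0.875²) = 0.074835. Accumulating E over each segment gives final E = 5.6875.

G0 X0.00 Y0.00 Z3.30
G1 X27.00 Y0.00 E2.0206
G1 X27.00 Y11.00 E2.8437
G1 X0.00 Y11.00 E4.8643
G1 X0.00 Y0.00 E5.6875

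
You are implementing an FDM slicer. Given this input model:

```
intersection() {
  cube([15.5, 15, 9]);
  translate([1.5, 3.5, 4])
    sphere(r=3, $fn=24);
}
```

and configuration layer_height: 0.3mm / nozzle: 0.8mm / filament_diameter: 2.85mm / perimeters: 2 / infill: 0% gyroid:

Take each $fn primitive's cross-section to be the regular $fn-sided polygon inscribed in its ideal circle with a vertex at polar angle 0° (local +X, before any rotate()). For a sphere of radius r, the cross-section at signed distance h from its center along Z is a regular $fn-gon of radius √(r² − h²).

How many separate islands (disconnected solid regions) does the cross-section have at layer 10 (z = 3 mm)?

At z = 3 mm: the cube is present — its section is the full 15.5×15 rectangle; the r=3 sphere at (1.5, 3.5) slices to a regular 24-gon of circumradius 2.828 (√(r²−h²) with h=1 from center); Keeping only the common overlap: the r=3 sphere at (1.5, 3.5) partially overlaps the 15.5×15 cube; clipping to the common part keeps 20.44 mm² — 1 connected region. Overall, the cross-section is a single solid region. Island count = 1.

1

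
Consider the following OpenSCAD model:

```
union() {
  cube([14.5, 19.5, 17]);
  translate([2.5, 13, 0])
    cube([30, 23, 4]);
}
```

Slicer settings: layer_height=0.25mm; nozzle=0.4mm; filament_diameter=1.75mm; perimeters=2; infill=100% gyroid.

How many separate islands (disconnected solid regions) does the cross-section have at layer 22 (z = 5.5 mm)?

At z = 5.5 mm: the 14.5×19.5 cube contributes its full rectangle; the cube at (2.5, 13) is absent (z outside [0, 4]); Taking the union: only the 14.5×19.5 cube is present, so the union is just that shape — 1 connected region. Overall, the cross-section is a single solid region. Island count = 1.

1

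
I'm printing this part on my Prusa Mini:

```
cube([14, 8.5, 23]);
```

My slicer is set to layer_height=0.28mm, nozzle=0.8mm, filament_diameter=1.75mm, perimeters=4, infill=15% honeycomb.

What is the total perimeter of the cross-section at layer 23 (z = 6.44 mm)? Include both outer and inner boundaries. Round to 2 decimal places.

At z = 6.44 mm: the cube (footprint 14×8.5) is included at this height (perimeter 45.00 mm). Overall, the cross-section is a single solid region. Total boundary length (outer) = 45.00 mm.

45.00 mm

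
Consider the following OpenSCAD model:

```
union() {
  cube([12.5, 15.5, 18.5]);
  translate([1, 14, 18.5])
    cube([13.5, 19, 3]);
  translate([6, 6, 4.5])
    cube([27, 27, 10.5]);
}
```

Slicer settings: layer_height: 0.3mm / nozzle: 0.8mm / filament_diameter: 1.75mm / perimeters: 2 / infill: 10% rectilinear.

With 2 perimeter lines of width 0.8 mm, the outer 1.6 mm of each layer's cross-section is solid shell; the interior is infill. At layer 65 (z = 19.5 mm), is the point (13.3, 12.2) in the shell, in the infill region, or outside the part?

outside

At z = 19.5 mm: the cube is absent (z outside [0, 18.5]); the 13.5×19 cube at (1, 14) contributes its full rectangle; the cube at (6, 6) is not intersected at this z (z outside [4.5, 15]); Merging all regions: only the 13.5×19 cube at (1, 14) is present, so the union is just that shape — 1 connected region. Overall, the cross-section is a single solid region. The nearest boundary edge runs (1.00, 14.00)→(14.50, 14.00); distance from the point to it = 1.80 mm. The point is not inside any of the regions above, so it lies outside the cross-section (1.80 mm from the nearest boundary).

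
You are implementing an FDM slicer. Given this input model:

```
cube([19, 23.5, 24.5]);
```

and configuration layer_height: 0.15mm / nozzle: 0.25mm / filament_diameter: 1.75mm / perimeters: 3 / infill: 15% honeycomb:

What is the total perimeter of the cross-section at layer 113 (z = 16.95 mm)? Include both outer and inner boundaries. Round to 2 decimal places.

85.00 mm

At z = 16.95 mm: the 19×23.5 cube contributes its full rectangle (perimeter 85.00 mm). Overall, the cross-section is a single solid region. Total boundary length (outer) = 85.00 mm.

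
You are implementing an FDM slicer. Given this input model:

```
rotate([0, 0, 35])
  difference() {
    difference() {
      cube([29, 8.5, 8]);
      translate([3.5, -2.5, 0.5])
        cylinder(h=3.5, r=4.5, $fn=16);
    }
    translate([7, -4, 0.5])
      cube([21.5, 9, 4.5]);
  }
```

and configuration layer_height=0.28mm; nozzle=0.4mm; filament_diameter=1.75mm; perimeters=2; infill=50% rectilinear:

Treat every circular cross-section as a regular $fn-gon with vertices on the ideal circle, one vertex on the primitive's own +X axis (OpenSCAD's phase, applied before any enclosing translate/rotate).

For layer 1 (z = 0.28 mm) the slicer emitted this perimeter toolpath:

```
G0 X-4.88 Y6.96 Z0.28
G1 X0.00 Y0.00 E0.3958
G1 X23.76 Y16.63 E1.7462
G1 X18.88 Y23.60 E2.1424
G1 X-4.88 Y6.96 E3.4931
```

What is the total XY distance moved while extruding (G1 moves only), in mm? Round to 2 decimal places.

Sum the Euclidean lengths of each G1 segment: total = 75.02 mm.

75.02 mm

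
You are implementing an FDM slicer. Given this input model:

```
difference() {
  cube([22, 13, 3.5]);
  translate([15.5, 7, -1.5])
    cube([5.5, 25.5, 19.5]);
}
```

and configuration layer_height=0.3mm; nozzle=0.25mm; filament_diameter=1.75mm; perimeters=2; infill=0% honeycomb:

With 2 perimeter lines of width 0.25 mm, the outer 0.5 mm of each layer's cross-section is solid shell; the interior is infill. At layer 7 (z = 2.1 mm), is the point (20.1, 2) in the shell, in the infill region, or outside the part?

At z = 2.1 mm: the 22×13 cube contributes its full rectangle; the cube at (15.5, 7) is present — its section is the full 5.5×25.5 rectangle; Subtracting the remaining from the first: starting from the 22×13 cube, the 5.5×25.5 cube at (15.5, 7) partially overlaps it — only the 33.00 mm² overlap (of its 140.25 mm²) is removed, clipping the outline — 1 connected region. Overall, the cross-section is a single solid region. The nearest boundary edge runs (22.00, 13.00)→(22.00, 0.00); distance from the point to it = 1.90 mm. The point is inside the cross-section and 1.90 mm from the nearest boundary — more than the 0.5 mm shell width (2 × 0.25), so it's in the infill interior.

infill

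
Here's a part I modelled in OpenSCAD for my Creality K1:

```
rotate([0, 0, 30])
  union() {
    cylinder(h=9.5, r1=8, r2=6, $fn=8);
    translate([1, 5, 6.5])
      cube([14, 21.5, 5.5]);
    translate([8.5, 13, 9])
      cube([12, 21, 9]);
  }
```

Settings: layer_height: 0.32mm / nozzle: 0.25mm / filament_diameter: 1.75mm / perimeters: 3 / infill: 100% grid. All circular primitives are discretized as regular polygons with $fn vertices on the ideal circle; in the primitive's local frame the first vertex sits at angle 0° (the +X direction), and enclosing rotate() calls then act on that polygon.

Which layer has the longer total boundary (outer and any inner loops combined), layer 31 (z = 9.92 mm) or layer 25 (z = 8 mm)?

Layer 31 (z = 9.92): the cone is not intersected at this z (z outside [0, 9.5]); the 14×21.5 cube at (1, 5) contributes its full rectangle (perimeter 71.00 mm); the 12×21 cube at (8.5, 13) contributes its full rectangle (perimeter 66.00 mm); Taking the union: the regions partially overlap (shared area 87.75 mm²), so the edge portions inside another operand are dropped and the merged outline is re-measured after clipping — boundary = 97.00 mm; (rotated 30° about Z; rotation is an isometry so areas/perimeters/island counts are preserved). So its perimeter = 97.00 mm. Layer 25 (z = 8): the cone: at t=0.842 of its height the radius interpolates to r₁+(r₂−r₁)t = 6.316, giving a regular 8-gon of that circumradius (perimeter = 2·8·6.316·sin(180°/8) = 38.67 mm); the 14×21.5 cube at (1, 5) contributes its full rectangle (perimeter 71.00 mm); the cube at (8.5, 13) is not intersected at this z (z outside [9, 18]); Combining (union): the regions partially overlap (shared area 0.98 mm²), so the edge portions inside another operand are dropped and the merged outline is re-measured after clipping — boundary = 104.24 mm; (rotated 30° about Z; rotation is an isometry so areas/perimeters/island counts are preserved). So its perimeter = 104.24 mm. Layer 25 is larger (104.24 vs 97.00 mm).

layer 25 (z = 8 mm)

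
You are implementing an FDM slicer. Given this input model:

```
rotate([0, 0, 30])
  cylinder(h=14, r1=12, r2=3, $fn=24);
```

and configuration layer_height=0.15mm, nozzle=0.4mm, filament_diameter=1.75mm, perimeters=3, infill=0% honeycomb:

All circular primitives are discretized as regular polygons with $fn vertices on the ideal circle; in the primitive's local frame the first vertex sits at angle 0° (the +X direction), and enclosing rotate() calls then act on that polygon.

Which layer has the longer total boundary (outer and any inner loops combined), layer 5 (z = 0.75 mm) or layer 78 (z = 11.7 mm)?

layer 5 (z = 0.75 mm)

Layer 5 (z = 0.75): the cone (r1=12→r2=3) has section circumradius 11.518 here — a regular 24-gon (perimeter = 2·24·11.518·sin(180°/24) = 72.16 mm); (rotated 30° about Z; rotation is an isometry so areas/perimeters/island counts are preserved). So its perimeter = 72.16 mm. Layer 78 (z = 11.7): the cone (r1=12→r2=3) has section circumradius 4.479 here — a regular 24-gon (perimeter = 2·24·4.479·sin(180°/24) = 28.06 mm); (rotated 30° about Z; rotation is an isometry so areas/perimeters/island counts are preserved). So its perimeter = 28.06 mm. Layer 5 is larger (72.16 vs 28.06 mm).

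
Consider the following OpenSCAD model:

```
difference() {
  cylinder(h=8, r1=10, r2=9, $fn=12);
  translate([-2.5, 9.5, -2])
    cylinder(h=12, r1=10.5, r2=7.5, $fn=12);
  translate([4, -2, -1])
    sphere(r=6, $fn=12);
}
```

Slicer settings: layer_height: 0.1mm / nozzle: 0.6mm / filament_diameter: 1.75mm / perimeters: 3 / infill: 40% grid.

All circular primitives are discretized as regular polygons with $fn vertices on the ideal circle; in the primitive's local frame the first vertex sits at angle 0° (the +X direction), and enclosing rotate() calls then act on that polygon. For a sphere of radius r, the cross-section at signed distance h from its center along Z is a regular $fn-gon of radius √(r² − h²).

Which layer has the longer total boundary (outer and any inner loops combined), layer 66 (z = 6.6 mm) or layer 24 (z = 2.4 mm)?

layer 24 (z = 2.4 mm)

Layer 66 (z = 6.6): the cone: at t=0.825 of its height the radius interpolates to r₁+(r₂−r₁)t = 9.175, giving a regular 12-gon of that circumradius (perimeter = 2·12·9.175·sin(180°/12) = 56.99 mm); the cone at (-2.5, 9.5): at t=0.717 of its height the radius interpolates to r₁+(r₂−r₁)t = 8.350, giving a regular 12-gon of that circumradius (perimeter = 2·12·8.350·sin(180°/12) = 51.87 mm); the sphere at (4, -2) is not intersected at this z (|z−center|=7.600 > r=6); Taking the first minus the rest: starting from the cone, the cone at (-2.5, 9.5) partially overlaps it — only the 71.92 mm² overlap (of its 209.17 mm²) is removed, clipping the outline — boundary = 58.04 mm. So its perimeter = 58.04 mm. Layer 24 (z = 2.4): the cone: at t=0.300 of its height the radius interpolates to r₁+(r₂−r₁)t = 9.700, giving a regular 12-gon of that circumradius (perimeter = 2·12·9.700·sin(180°/12) = 60.25 mm); the cone at (-2.5, 9.5): at t=0.367 of its height the radius interpolates to r₁+(r₂−r₁)t = 9.400, giving a regular 12-gon of that circumradius (perimeter = 2·12·9.400·sin(180°/12) = 58.39 mm); the sphere at (4, -2): section is a regular 12-gon, circumradius = √(r²−h²) = √(6²−3.4²) = 4.944 (perimeter = 2·12·4.944·sin(180°/12) = 30.71 mm); After the difference (first − rest): starting from the cone, the cone at (-2.5, 9.5) partially overlaps it — only the 99.22 mm² overlap (of its 265.08 mm²) is removed, clipping the outline; the r=6 sphere at (4, -2) partially overlaps it — only the 70.92 mm² overlap (of its 73.32 mm²) is removed, clipping the outline — boundary = 82.58 mm. So its perimeter = 82.58 mm. Layer 24 is larger (82.58 vs 58.04 mm).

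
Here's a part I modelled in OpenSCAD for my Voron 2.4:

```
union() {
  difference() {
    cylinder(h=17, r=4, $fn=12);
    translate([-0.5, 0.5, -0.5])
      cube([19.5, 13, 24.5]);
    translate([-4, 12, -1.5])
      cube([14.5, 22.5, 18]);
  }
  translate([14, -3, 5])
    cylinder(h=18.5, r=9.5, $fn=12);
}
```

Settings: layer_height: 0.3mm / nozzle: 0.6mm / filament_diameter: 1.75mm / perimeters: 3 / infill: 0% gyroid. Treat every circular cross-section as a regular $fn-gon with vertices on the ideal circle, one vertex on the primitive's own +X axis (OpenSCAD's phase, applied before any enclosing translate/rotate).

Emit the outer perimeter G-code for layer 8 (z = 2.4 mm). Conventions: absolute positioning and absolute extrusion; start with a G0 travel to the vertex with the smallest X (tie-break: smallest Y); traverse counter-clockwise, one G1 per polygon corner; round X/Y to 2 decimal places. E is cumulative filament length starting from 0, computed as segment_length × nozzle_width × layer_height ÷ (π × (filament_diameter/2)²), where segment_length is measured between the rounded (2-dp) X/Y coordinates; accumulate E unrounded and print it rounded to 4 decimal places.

G0 X-4.00 Y0.00 Z2.40
G1 X-3.46 Y-2.00 E0.1550
G1 X-2.00 Y-3.46 E0.3095
G1 X0.00 Y-4.00 E0.4646
G1 X2.00 Y-3.46 E0.6196
G1 X3.46 Y-2.00 E0.7741
G1 X4.00 Y0.00 E0.9292
G1 X3.87 Y0.50 E0.9678
G1 X-0.50 Y0.50 E1.2948
G1 X-0.50 Y3.87 E1.5470
G1 X-2.00 Y3.46 E1.6634
G1 X-3.46 Y2.00 E1.8179
G1 X-4.00 Y0.00 E1.9730

At z = 2.4 mm: the r=4 cylinder gives a regular 12-gon of circumradius 4 (constant along its height); the cube at (-0.5, 0.5) is present — its section is the full 19.5×13 rectangle; the 14.5×22.5 cube at (-4, 12) contributes its full rectangle; Subtracting the remaining from the first: starting from the r=4 cylinder, the 19.5×13 cube at (-0.5, 0.5) partially overlaps it — only the 11.75 mm² overlap (of its 253.50 mm²) is removed, clipping the outline; the 14.5×22.5 cube at (-4, 12) misses the remaining region (no effect) — 1 connected region; the cylinder at (14, -3) does not reach this height (z outside [5, 23.5]); Combining (union): only that combined region is present, so the union is just that shape — 1 connected region. The outline is a single polygon with 12 vertices. Extrusion per mm of travel: 0.6 × 0.3 / (π × 0.875²) = 0.074835. Accumulating E over each segment gives final E = 1.9730.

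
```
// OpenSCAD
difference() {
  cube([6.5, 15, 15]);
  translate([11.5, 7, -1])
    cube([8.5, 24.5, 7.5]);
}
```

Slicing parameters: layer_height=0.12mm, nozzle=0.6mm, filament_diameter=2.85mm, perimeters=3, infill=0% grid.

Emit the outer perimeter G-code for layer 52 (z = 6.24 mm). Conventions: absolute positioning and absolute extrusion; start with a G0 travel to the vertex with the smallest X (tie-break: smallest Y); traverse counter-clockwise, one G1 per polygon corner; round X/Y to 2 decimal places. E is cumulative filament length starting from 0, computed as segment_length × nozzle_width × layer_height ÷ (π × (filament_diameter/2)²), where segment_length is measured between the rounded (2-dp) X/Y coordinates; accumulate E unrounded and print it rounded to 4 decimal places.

At z = 6.24 mm: the cube (footprint 6.5×15) is included at this height; the cube at (11.5, 7) (footprint 8.5×24.5) is included at this height; Subtracting the remaining from the first: starting from the 6.5×15 cube, the 8.5×24.5 cube at (11.5, 7) misses the remaining region (no effect) — 1 connected region. The outline is a single polygon with 4 vertices. Extrusion per mm of travel: 0.6 × 0.12 / (π × 1.425²) = 0.011286. Accumulating E over each segment gives final E = 0.4853.

G0 X0.00 Y0.00 Z6.24
G1 X6.50 Y0.00 E0.0734
G1 X6.50 Y15.00 E0.2427
G1 X0.00 Y15.00 E0.3160
G1 X0.00 Y0.00 E0.4853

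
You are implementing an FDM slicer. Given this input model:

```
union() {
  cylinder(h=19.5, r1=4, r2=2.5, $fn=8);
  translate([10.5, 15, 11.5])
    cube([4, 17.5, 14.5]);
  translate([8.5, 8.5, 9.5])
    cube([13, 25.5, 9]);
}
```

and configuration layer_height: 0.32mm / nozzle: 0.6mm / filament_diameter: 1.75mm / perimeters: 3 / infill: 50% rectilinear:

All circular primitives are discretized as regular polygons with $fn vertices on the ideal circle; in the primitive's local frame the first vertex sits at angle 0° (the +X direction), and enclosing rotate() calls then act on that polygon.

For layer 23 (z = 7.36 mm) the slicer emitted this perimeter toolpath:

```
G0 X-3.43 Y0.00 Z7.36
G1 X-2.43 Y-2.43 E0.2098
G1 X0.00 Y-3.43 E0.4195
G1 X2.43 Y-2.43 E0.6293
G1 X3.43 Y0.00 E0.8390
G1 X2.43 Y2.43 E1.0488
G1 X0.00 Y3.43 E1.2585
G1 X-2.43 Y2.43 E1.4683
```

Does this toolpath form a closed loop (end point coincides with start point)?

no

Start point (G0): (-3.43, 0.00). End point (last G1): the path does not return to the start — open.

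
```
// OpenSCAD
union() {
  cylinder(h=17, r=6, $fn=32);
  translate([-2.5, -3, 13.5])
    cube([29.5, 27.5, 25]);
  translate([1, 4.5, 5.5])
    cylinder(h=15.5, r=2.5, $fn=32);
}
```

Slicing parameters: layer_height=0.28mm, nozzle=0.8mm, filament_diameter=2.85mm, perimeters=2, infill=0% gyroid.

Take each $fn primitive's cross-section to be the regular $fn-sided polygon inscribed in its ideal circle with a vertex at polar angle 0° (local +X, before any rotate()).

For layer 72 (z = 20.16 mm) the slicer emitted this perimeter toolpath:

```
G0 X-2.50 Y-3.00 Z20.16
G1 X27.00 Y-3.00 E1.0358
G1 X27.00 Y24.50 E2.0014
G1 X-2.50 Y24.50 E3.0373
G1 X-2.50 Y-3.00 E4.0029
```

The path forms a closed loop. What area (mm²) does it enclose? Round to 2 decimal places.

811.25 mm²

Apply the shoelace formula to the sequence of (X, Y) vertices; enclosed area = 811.25 mm².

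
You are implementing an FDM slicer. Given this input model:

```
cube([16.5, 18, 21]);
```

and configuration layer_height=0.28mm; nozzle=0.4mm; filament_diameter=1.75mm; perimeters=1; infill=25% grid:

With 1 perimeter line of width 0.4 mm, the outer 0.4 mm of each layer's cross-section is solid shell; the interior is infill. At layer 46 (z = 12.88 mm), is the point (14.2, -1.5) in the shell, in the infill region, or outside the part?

At z = 12.88 mm: the cube (footprint 16.5×18) is included at this height. Overall, the cross-section is a single solid region. The nearest boundary edge runs (0.00, 0.00)→(16.50, 0.00); distance from the point to it = 1.50 mm. The point is not inside any of the regions above, so it lies outside the cross-section (1.50 mm from the nearest boundary).

outside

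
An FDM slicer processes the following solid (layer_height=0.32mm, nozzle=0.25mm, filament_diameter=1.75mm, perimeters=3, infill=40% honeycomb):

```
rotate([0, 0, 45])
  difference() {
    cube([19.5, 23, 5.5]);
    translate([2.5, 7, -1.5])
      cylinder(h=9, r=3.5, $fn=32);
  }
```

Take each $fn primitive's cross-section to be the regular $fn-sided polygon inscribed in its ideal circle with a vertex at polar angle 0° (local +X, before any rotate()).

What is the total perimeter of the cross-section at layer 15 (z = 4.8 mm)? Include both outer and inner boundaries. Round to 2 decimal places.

96.66 mm

At z = 4.8 mm: the 19.5×23 cube contributes its full rectangle (perimeter 85.00 mm); the r=3.5 cylinder at (2.5, 7) contributes a regular 32-gon of circumradius 3.5 (perimeter = 2·32·3.500·sin(180°/32) = 21.96 mm); Subtracting the remaining from the first: starting from the 19.5×23 cube, the r=3.5 cylinder at (2.5, 7) partially overlaps it — only the 34.93 mm² overlap (of its 38.24 mm²) is removed, clipping the outline — boundary = 96.66 mm; (rotated 45° about Z; rotation is an isometry so areas/perimeters/island counts are preserved). Overall, the cross-section is a single solid region. Total boundary length (outer) = 96.66 mm.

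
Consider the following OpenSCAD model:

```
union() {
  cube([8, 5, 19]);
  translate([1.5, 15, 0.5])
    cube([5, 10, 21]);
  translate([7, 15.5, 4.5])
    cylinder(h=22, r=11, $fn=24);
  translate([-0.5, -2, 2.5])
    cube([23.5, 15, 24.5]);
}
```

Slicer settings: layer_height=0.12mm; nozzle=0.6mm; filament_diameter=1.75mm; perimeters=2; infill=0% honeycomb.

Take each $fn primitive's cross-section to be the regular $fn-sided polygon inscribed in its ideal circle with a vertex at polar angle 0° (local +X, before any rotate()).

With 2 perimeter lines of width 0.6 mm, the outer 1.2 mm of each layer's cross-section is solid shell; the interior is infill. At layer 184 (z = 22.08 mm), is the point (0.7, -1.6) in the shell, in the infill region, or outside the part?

shell

At z = 22.08 mm: the cube does not reach this height (z outside [0, 19]); the cube at (1.5, 15) is absent (z outside [0.5, 21.5]); the r=11 cylinder at (7, 15.5) gives a regular 24-gon of circumradius 11 (constant along its height); the cube at (-0.5, -2) (footprint 23.5×15) is included at this height; Taking the union: the regions partially overlap (shared area 123.15 mm²), so overlapping operands fuse into one piece — 1 connected region. Overall, the cross-section is a single solid region. The nearest boundary edge runs (23.00, -2.00)→(-0.50, -2.00); distance from the point to it = 0.40 mm. The point is inside the cross-section, 0.40 mm from the nearest boundary — within the 1.2 mm shell band (2 × 0.6).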